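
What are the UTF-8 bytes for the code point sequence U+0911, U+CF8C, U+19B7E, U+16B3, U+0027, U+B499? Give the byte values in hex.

U+0911: 3-byte form → E0 A4 91.
U+CF8C: 3-byte form → EC BE 8C.
U+19B7E: 4-byte form → F0 99 AD BE.
U+16B3: 3-byte form → E1 9A B3.
U+0027: 1-byte form → 27.
U+B499: 3-byte form → EB 92 99.
Concatenated (17 bytes): E0 A4 91 EC BE 8C F0 99 AD BE E1 9A B3 27 EB 92 99.

E0 A4 91 EC BE 8C F0 99 AD BE E1 9A B3 27 EB 92 99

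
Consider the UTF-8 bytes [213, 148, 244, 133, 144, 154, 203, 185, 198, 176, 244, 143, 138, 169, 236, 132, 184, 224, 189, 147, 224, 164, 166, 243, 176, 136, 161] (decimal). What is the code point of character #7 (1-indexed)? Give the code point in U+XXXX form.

U+0F53

Offset 0: leading byte 0xD5 = 11010101 → 2-byte char #1 = D5 94.
Offset 2: leading byte 0xF4 = 11110100 → 4-byte char #2 = F4 85 90 9A.
Offset 6: leading byte 0xCB = 11001011 → 2-byte char #3 = CB B9.
Offset 8: leading byte 0xC6 = 11000110 → 2-byte char #4 = C6 B0.
Offset 10: leading byte 0xF4 = 11110100 → 4-byte char #5 = F4 8F 8A A9.
Offset 14: leading byte 0xEC = 11101100 → 3-byte char #6 = EC 84 B8.
Offset 17: leading byte 0xE0 = 11100000 → 3-byte char #7 = E0 BD 93.
Leading byte 0xE0 = 11100000 matches 1110xxxx → 3-byte sequence.
Byte 1: 0xE0 = 11100000, payload 0000 (4 bits).
Byte 2: 0xBD = 10111101 (10xxxxxx ✓), payload 111101.
Byte 3: 0x93 = 10010011 (10xxxxxx ✓), payload 010011.
Concatenate: 0000111101010011 = 0xF53 (16 bits → U+0F53).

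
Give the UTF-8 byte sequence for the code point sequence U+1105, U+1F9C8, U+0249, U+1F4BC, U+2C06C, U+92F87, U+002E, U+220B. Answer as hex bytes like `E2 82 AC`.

U+1105: 3-byte form → E1 84 85.
U+1F9C8: 4-byte form → F0 9F A7 88.
U+0249: 2-byte form → C9 89.
U+1F4BC: 4-byte form → F0 9F 92 BC.
U+2C06C: 4-byte form → F0 AC 81 AC.
U+92F87: 4-byte form → F2 92 BE 87.
U+002E: 1-byte form → 2E.
U+220B: 3-byte form → E2 88 8B.
Concatenated (25 bytes): E1 84 85 F0 9F A7 88 C9 89 F0 9F 92 BC F0 AC 81 AC F2 92 BE 87 2E E2 88 8B.

E1 84 85 F0 9F A7 88 C9 89 F0 9F 92 BC F0 AC 81 AC F2 92 BE 87 2E E2 88 8B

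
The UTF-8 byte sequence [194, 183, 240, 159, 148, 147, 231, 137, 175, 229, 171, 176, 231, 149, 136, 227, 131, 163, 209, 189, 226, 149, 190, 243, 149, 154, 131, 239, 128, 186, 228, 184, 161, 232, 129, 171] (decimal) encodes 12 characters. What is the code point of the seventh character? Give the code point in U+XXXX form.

U+047D

Offset 0: leading byte 0xC2 = 11000010 → 2-byte char #1 = C2 B7.
Offset 2: leading byte 0xF0 = 11110000 → 4-byte char #2 = F0 9F 94 93.
Offset 6: leading byte 0xE7 = 11100111 → 3-byte char #3 = E7 89 AF.
Offset 9: leading byte 0xE5 = 11100101 → 3-byte char #4 = E5 AB B0.
Offset 12: leading byte 0xE7 = 11100111 → 3-byte char #5 = E7 95 88.
Offset 15: leading byte 0xE3 = 11100011 → 3-byte char #6 = E3 83 A3.
Offset 18: leading byte 0xD1 = 11010001 → 2-byte char #7 = D1 BD.
Leading byte 0xD1 = 11010001 matches 110xxxxx → 2-byte sequence.
Byte 1: 0xD1 = 11010001, payload 10001 (5 bits).
Byte 2: 0xBD = 10111101 (10xxxxxx ✓), payload 111101.
Concatenate: 10001111101 = 0x47D (11 bits → U+047D).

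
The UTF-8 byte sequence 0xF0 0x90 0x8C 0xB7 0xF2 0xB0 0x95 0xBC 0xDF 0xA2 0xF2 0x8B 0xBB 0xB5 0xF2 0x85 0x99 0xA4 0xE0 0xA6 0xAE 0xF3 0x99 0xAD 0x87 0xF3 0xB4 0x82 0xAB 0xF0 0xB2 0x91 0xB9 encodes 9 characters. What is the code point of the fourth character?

Offset 0: leading byte 0xF0 = 11110000 → 4-byte char #1 = F0 90 8C B7.
Offset 4: leading byte 0xF2 = 11110010 → 4-byte char #2 = F2 B0 95 BC.
Offset 8: leading byte 0xDF = 11011111 → 2-byte char #3 = DF A2.
Offset 10: leading byte 0xF2 = 11110010 → 4-byte char #4 = F2 8B BB B5.
Leading byte 0xF2 = 11110010 matches 11110xxx → 4-byte sequence.
Byte 1: 0xF2 = 11110010, payload 010 (3 bits).
Byte 2: 0x8B = 10001011 (10xxxxxx ✓), payload 001011.
Byte 3: 0xBB = 10111011 (10xxxxxx ✓), payload 111011.
Byte 4: 0xB5 = 10110101 (10xxxxxx ✓), payload 110101.
Concatenate: 010001011111011110101 = 0x8BEF5 (21 bits → U+8BEF5).

U+8BEF5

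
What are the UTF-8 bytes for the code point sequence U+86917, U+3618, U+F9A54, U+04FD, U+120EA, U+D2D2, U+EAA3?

F2 86 A4 97 E3 98 98 F3 B9 A9 94 D3 BD F0 92 83 AA ED 8B 92 EE AA A3

U+86917: 4-byte form → F2 86 A4 97.
U+3618: 3-byte form → E3 98 98.
U+F9A54: 4-byte form → F3 B9 A9 94.
U+04FD: 2-byte form → D3 BD.
U+120EA: 4-byte form → F0 92 83 AA.
U+D2D2: 3-byte form → ED 8B 92.
U+EAA3: 3-byte form → EE AA A3.
Concatenated (23 bytes): F2 86 A4 97 E3 98 98 F3 B9 A9 94 D3 BD F0 92 83 AA ED 8B 92 EE AA A3.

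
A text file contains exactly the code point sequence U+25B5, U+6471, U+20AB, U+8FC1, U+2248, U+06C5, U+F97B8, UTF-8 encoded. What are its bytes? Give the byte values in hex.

U+25B5: 3-byte form → E2 96 B5.
U+6471: 3-byte form → E6 91 B1.
U+20AB: 3-byte form → E2 82 AB.
U+8FC1: 3-byte form → E8 BF 81.
U+2248: 3-byte form → E2 89 88.
U+06C5: 2-byte form → DB 85.
U+F97B8: 4-byte form → F3 B9 9E B8.
Concatenated (21 bytes): E2 96 B5 E6 91 B1 E2 82 AB E8 BF 81 E2 89 88 DB 85 F3 B9 9E B8.

E2 96 B5 E6 91 B1 E2 82 AB E8 BF 81 E2 89 88 DB 85 F3 B9 9E B8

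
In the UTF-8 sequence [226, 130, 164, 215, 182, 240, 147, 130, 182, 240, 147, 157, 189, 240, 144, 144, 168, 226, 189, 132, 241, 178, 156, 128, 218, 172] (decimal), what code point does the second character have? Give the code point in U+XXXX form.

Offset 0: leading byte 0xE2 = 11100010 → 3-byte char #1 = E2 82 A4.
Offset 3: leading byte 0xD7 = 11010111 → 2-byte char #2 = D7 B6.
Leading byte 0xD7 = 11010111 matches 110xxxxx → 2-byte sequence.
Byte 1: 0xD7 = 11010111, payload 10111 (5 bits).
Byte 2: 0xB6 = 10110110 (10xxxxxx ✓), payload 110110.
Concatenate: 10111110110 = 0x5F6 (11 bits → U+05F6).

U+05F6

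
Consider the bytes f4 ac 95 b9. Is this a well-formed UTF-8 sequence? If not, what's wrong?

invalid (encodes a value above U+10FFFF)

Leading byte 0xF4 = 11110100 → 4-byte form.
Payload = 0x12C579, which exceeds U+10FFFF, the maximum Unicode code point. (Leading bytes F5–FF, or F4 followed by ≥ 0x90, are invalid.)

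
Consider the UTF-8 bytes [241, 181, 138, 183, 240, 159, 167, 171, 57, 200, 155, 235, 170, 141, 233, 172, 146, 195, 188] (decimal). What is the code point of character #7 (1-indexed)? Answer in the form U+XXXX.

Offset 0: leading byte 0xF1 = 11110001 → 4-byte char #1 = F1 B5 8A B7.
Offset 4: leading byte 0xF0 = 11110000 → 4-byte char #2 = F0 9F A7 AB.
Offset 8: leading byte 0x39 = 00111001 → 1-byte char #3 = 39.
Offset 9: leading byte 0xC8 = 11001000 → 2-byte char #4 = C8 9B.
Offset 11: leading byte 0xEB = 11101011 → 3-byte char #5 = EB AA 8D.
Offset 14: leading byte 0xE9 = 11101001 → 3-byte char #6 = E9 AC 92.
Offset 17: leading byte 0xC3 = 11000011 → 2-byte char #7 = C3 BC.
Leading byte 0xC3 = 11000011 matches 110xxxxx → 2-byte sequence.
Byte 1: 0xC3 = 11000011, payload 00011 (5 bits).
Byte 2: 0xBC = 10111100 (10xxxxxx ✓), payload 111100.
Concatenate: 00011111100 = 0xFC (11 bits → U+00FC).

U+00FC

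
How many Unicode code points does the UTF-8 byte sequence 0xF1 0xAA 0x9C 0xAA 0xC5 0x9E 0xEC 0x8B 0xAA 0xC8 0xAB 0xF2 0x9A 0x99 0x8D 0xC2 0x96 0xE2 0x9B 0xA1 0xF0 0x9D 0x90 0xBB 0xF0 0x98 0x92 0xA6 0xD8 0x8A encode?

10

Byte at offset 0: 0xF1 = 11110001 → 4-byte char (#1). Advance 4.
Byte at offset 4: 0xC5 = 11000101 → 2-byte char (#2). Advance 2.
Byte at offset 6: 0xEC = 11101100 → 3-byte char (#3). Advance 3.
Byte at offset 9: 0xC8 = 11001000 → 2-byte char (#4). Advance 2.
Byte at offset 11: 0xF2 = 11110010 → 4-byte char (#5). Advance 4.
Byte at offset 15: 0xC2 = 11000010 → 2-byte char (#6). Advance 2.
Byte at offset 17: 0xE2 = 11100010 → 3-byte char (#7). Advance 3.
Byte at offset 20: 0xF0 = 11110000 → 4-byte char (#8). Advance 4.
Byte at offset 24: 0xF0 = 11110000 → 4-byte char (#9). Advance 4.
Byte at offset 28: 0xD8 = 11011000 → 2-byte char (#10). Advance 2.
Reached end at offset 30 after 10 code points.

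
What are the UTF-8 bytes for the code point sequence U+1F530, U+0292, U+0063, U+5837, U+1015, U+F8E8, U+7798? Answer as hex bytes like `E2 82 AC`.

U+1F530: 4-byte form → F0 9F 94 B0.
U+0292: 2-byte form → CA 92.
U+0063: 1-byte form → 63.
U+5837: 3-byte form → E5 A0 B7.
U+1015: 3-byte form → E1 80 95.
U+F8E8: 3-byte form → EF A3 A8.
U+7798: 3-byte form → E7 9E 98.
Concatenated (19 bytes): F0 9F 94 B0 CA 92 63 E5 A0 B7 E1 80 95 EF A3 A8 E7 9E 98.

F0 9F 94 B0 CA 92 63 E5 A0 B7 E1 80 95 EF A3 A8 E7 9E 98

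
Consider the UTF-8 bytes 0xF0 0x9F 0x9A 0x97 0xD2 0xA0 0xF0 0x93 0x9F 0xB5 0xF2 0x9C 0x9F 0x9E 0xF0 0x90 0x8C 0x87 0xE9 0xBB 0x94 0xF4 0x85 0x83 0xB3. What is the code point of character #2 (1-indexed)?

Offset 0: leading byte 0xF0 = 11110000 → 4-byte char #1 = F0 9F 9A 97.
Offset 4: leading byte 0xD2 = 11010010 → 2-byte char #2 = D2 A0.
Leading byte 0xD2 = 11010010 matches 110xxxxx → 2-byte sequence.
Byte 1: 0xD2 = 11010010, payload 10010 (5 bits).
Byte 2: 0xA0 = 10100000 (10xxxxxx ✓), payload 100000.
Concatenate: 10010100000 = 0x4A0 (11 bits → U+04A0).

U+04A0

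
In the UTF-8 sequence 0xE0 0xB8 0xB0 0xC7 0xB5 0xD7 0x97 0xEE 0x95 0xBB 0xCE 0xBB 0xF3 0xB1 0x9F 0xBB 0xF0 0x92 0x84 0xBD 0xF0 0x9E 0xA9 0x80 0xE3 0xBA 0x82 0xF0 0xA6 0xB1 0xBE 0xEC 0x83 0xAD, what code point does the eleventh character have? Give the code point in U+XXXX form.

Offset 0: leading byte 0xE0 = 11100000 → 3-byte char #1 = E0 B8 B0.
Offset 3: leading byte 0xC7 = 11000111 → 2-byte char #2 = C7 B5.
Offset 5: leading byte 0xD7 = 11010111 → 2-byte char #3 = D7 97.
Offset 7: leading byte 0xEE = 11101110 → 3-byte char #4 = EE 95 BB.
Offset 10: leading byte 0xCE = 11001110 → 2-byte char #5 = CE BB.
Offset 12: leading byte 0xF3 = 11110011 → 4-byte char #6 = F3 B1 9F BB.
Offset 16: leading byte 0xF0 = 11110000 → 4-byte char #7 = F0 92 84 BD.
Offset 20: leading byte 0xF0 = 11110000 → 4-byte char #8 = F0 9E A9 80.
Offset 24: leading byte 0xE3 = 11100011 → 3-byte char #9 = E3 BA 82.
Offset 27: leading byte 0xF0 = 11110000 → 4-byte char #10 = F0 A6 B1 BE.
Offset 31: leading byte 0xEC = 11101100 → 3-byte char #11 = EC 83 AD.
Leading byte 0xEC = 11101100 matches 1110xxxx → 3-byte sequence.
Byte 1: 0xEC = 11101100, payload 1100 (4 bits).
Byte 2: 0x83 = 10000011 (10xxxxxx ✓), payload 000011.
Byte 3: 0xAD = 10101101 (10xxxxxx ✓), payload 101101.
Concatenate: 1100000011101101 = 0xC0ED (16 bits → U+C0ED).

U+C0ED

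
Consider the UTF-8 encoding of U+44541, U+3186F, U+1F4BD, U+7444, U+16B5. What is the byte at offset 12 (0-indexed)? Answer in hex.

0xE7

U+44541 → 4-byte form F1 84 95 81 at offsets 0–3.
U+3186F → 4-byte form F0 B1 A1 AF at offsets 4–7.
U+1F4BD → 4-byte form F0 9F 92 BD at offsets 8–11.
U+7444 → 3-byte form E7 91 84 at offsets 12–14.
Offset 12 falls in char 4's range; it's byte 1 of E7 91 84 = 0xE7.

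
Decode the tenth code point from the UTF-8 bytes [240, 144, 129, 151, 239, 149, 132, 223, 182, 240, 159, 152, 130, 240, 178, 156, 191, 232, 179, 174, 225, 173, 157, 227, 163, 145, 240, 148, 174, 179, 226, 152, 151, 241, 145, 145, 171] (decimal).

Offset 0: leading byte 0xF0 = 11110000 → 4-byte char #1 = F0 90 81 97.
Offset 4: leading byte 0xEF = 11101111 → 3-byte char #2 = EF 95 84.
Offset 7: leading byte 0xDF = 11011111 → 2-byte char #3 = DF B6.
Offset 9: leading byte 0xF0 = 11110000 → 4-byte char #4 = F0 9F 98 82.
Offset 13: leading byte 0xF0 = 11110000 → 4-byte char #5 = F0 B2 9C BF.
Offset 17: leading byte 0xE8 = 11101000 → 3-byte char #6 = E8 B3 AE.
Offset 20: leading byte 0xE1 = 11100001 → 3-byte char #7 = E1 AD 9D.
Offset 23: leading byte 0xE3 = 11100011 → 3-byte char #8 = E3 A3 91.
Offset 26: leading byte 0xF0 = 11110000 → 4-byte char #9 = F0 94 AE B3.
Offset 30: leading byte 0xE2 = 11100010 → 3-byte char #10 = E2 98 97.
Leading byte 0xE2 = 11100010 matches 1110xxxx → 3-byte sequence.
Byte 1: 0xE2 = 11100010, payload 0010 (4 bits).
Byte 2: 0x98 = 10011000 (10xxxxxx ✓), payload 011000.
Byte 3: 0x97 = 10010111 (10xxxxxx ✓), payload 010111.
Concatenate: 0010011000010111 = 0x2617 (16 bits → U+2617).

U+2617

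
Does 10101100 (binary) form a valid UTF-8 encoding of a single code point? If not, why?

Byte 0xAC = 10101100 has the form 10xxxxxx — a continuation byte — but there is no preceding leading byte.

invalid (continuation byte with no leading byte)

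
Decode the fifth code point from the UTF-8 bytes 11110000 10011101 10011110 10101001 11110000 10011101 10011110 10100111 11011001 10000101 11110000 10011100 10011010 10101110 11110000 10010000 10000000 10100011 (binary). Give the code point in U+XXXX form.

Offset 0: leading byte 0xF0 = 11110000 → 4-byte char #1 = F0 9D 9E A9.
Offset 4: leading byte 0xF0 = 11110000 → 4-byte char #2 = F0 9D 9E A7.
Offset 8: leading byte 0xD9 = 11011001 → 2-byte char #3 = D9 85.
Offset 10: leading byte 0xF0 = 11110000 → 4-byte char #4 = F0 9C 9A AE.
Offset 14: leading byte 0xF0 = 11110000 → 4-byte char #5 = F0 90 80 A3.
Leading byte 0xF0 = 11110000 matches 11110xxx → 4-byte sequence.
Byte 1: 0xF0 = 11110000, payload 000 (3 bits).
Byte 2: 0x90 = 10010000 (10xxxxxx ✓), payload 010000.
Byte 3: 0x80 = 10000000 (10xxxxxx ✓), payload 000000.
Byte 4: 0xA3 = 10100011 (10xxxxxx ✓), payload 100011.
Concatenate: 000010000000000100011 = 0x10023 (21 bits → U+10023).

U+10023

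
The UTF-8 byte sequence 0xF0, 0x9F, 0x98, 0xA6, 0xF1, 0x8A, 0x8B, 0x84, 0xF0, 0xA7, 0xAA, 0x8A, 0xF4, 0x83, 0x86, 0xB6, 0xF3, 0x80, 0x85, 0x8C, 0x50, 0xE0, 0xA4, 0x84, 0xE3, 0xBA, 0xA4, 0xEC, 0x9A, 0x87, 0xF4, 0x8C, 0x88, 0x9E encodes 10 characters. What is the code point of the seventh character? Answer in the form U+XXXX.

Offset 0: leading byte 0xF0 = 11110000 → 4-byte char #1 = F0 9F 98 A6.
Offset 4: leading byte 0xF1 = 11110001 → 4-byte char #2 = F1 8A 8B 84.
Offset 8: leading byte 0xF0 = 11110000 → 4-byte char #3 = F0 A7 AA 8A.
Offset 12: leading byte 0xF4 = 11110100 → 4-byte char #4 = F4 83 86 B6.
Offset 16: leading byte 0xF3 = 11110011 → 4-byte char #5 = F3 80 85 8C.
Offset 20: leading byte 0x50 = 01010000 → 1-byte char #6 = 50.
Offset 21: leading byte 0xE0 = 11100000 → 3-byte char #7 = E0 A4 84.
Leading byte 0xE0 = 11100000 matches 1110xxxx → 3-byte sequence.
Byte 1: 0xE0 = 11100000, payload 0000 (4 bits).
Byte 2: 0xA4 = 10100100 (10xxxxxx ✓), payload 100100.
Byte 3: 0x84 = 10000100 (10xxxxxx ✓), payload 000100.
Concatenate: 0000100100000100 = 0x904 (16 bits → U+0904).

U+0904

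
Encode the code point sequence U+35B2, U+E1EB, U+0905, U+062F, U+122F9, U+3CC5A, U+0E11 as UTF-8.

E3 96 B2 EE 87 AB E0 A4 85 D8 AF F0 92 8B B9 F0 BC B1 9A E0 B8 91

U+35B2: 3-byte form → E3 96 B2.
U+E1EB: 3-byte form → EE 87 AB.
U+0905: 3-byte form → E0 A4 85.
U+062F: 2-byte form → D8 AF.
U+122F9: 4-byte form → F0 92 8B B9.
U+3CC5A: 4-byte form → F0 BC B1 9A.
U+0E11: 3-byte form → E0 B8 91.
Concatenated (22 bytes): E3 96 B2 EE 87 AB E0 A4 85 D8 AF F0 92 8B B9 F0 BC B1 9A E0 B8 91.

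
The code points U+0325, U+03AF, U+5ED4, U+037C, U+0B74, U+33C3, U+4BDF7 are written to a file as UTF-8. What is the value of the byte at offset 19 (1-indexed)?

0xB7

1-indexed offset 19 is 0-indexed offset 18.
U+0325 → 2-byte form CC A5 at offsets 0–1.
U+03AF → 2-byte form CE AF at offsets 2–3.
U+5ED4 → 3-byte form E5 BB 94 at offsets 4–6.
U+037C → 2-byte form CD BC at offsets 7–8.
U+0B74 → 3-byte form E0 AD B4 at offsets 9–11.
U+33C3 → 3-byte form E3 8F 83 at offsets 12–14.
U+4BDF7 → 4-byte form F1 8B B7 B7 at offsets 15–18.
Offset 18 falls in char 7's range; it's byte 4 of F1 8B B7 B7 = 0xB7.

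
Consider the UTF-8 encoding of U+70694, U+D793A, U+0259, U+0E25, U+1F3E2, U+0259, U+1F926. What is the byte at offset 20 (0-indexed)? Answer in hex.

0x9F

U+70694 → 4-byte form F1 B0 9A 94 at offsets 0–3.
U+D793A → 4-byte form F3 97 A4 BA at offsets 4–7.
U+0259 → 2-byte form C9 99 at offsets 8–9.
U+0E25 → 3-byte form E0 B8 A5 at offsets 10–12.
U+1F3E2 → 4-byte form F0 9F 8F A2 at offsets 13–16.
U+0259 → 2-byte form C9 99 at offsets 17–18.
U+1F926 → 4-byte form F0 9F A4 A6 at offsets 19–22.
Offset 20 falls in char 7's range; it's byte 2 of F0 9F A4 A6 = 0x9F.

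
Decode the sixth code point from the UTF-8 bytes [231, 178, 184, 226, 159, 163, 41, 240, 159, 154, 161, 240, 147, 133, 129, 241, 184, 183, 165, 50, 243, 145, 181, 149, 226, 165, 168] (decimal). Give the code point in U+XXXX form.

U+78DE5

Offset 0: leading byte 0xE7 = 11100111 → 3-byte char #1 = E7 B2 B8.
Offset 3: leading byte 0xE2 = 11100010 → 3-byte char #2 = E2 9F A3.
Offset 6: leading byte 0x29 = 00101001 → 1-byte char #3 = 29.
Offset 7: leading byte 0xF0 = 11110000 → 4-byte char #4 = F0 9F 9A A1.
Offset 11: leading byte 0xF0 = 11110000 → 4-byte char #5 = F0 93 85 81.
Offset 15: leading byte 0xF1 = 11110001 → 4-byte char #6 = F1 B8 B7 A5.
Leading byte 0xF1 = 11110001 matches 11110xxx → 4-byte sequence.
Byte 1: 0xF1 = 11110001, payload 001 (3 bits).
Byte 2: 0xB8 = 10111000 (10xxxxxx ✓), payload 111000.
Byte 3: 0xB7 = 10110111 (10xxxxxx ✓), payload 110111.
Byte 4: 0xA5 = 10100101 (10xxxxxx ✓), payload 100101.
Concatenate: 001111000110111100101 = 0x78DE5 (21 bits → U+78DE5).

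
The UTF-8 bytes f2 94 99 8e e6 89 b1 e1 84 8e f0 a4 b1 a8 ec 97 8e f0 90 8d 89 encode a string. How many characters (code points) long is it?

6

Byte at offset 0: 0xF2 = 11110010 → 4-byte char (#1). Advance 4.
Byte at offset 4: 0xE6 = 11100110 → 3-byte char (#2). Advance 3.
Byte at offset 7: 0xE1 = 11100001 → 3-byte char (#3). Advance 3.
Byte at offset 10: 0xF0 = 11110000 → 4-byte char (#4). Advance 4.
Byte at offset 14: 0xEC = 11101100 → 3-byte char (#5). Advance 3.
Byte at offset 17: 0xF0 = 11110000 → 4-byte char (#6). Advance 4.
Reached end at offset 21 after 6 code points.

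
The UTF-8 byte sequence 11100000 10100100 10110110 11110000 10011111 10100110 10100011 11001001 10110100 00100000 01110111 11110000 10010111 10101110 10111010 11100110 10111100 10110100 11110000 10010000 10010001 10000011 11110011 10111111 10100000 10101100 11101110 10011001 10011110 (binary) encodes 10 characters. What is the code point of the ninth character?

U+FF82C

Offset 0: leading byte 0xE0 = 11100000 → 3-byte char #1 = E0 A4 B6.
Offset 3: leading byte 0xF0 = 11110000 → 4-byte char #2 = F0 9F A6 A3.
Offset 7: leading byte 0xC9 = 11001001 → 2-byte char #3 = C9 B4.
Offset 9: leading byte 0x20 = 00100000 → 1-byte char #4 = 20.
Offset 10: leading byte 0x77 = 01110111 → 1-byte char #5 = 77.
Offset 11: leading byte 0xF0 = 11110000 → 4-byte char #6 = F0 97 AE BA.
Offset 15: leading byte 0xE6 = 11100110 → 3-byte char #7 = E6 BC B4.
Offset 18: leading byte 0xF0 = 11110000 → 4-byte char #8 = F0 90 91 83.
Offset 22: leading byte 0xF3 = 11110011 → 4-byte char #9 = F3 BF A0 AC.
Leading byte 0xF3 = 11110011 matches 11110xxx → 4-byte sequence.
Byte 1: 0xF3 = 11110011, payload 011 (3 bits).
Byte 2: 0xBF = 10111111 (10xxxxxx ✓), payload 111111.
Byte 3: 0xA0 = 10100000 (10xxxxxx ✓), payload 100000.
Byte 4: 0xAC = 10101100 (10xxxxxx ✓), payload 101100.
Concatenate: 011111111100000101100 = 0xFF82C (21 bits → U+FF82C).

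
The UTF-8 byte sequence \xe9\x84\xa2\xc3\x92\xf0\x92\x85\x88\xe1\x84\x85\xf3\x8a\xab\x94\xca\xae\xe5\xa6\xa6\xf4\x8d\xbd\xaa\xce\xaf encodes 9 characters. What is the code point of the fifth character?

Offset 0: leading byte 0xE9 = 11101001 → 3-byte char #1 = E9 84 A2.
Offset 3: leading byte 0xC3 = 11000011 → 2-byte char #2 = C3 92.
Offset 5: leading byte 0xF0 = 11110000 → 4-byte char #3 = F0 92 85 88.
Offset 9: leading byte 0xE1 = 11100001 → 3-byte char #4 = E1 84 85.
Offset 12: leading byte 0xF3 = 11110011 → 4-byte char #5 = F3 8A AB 94.
Leading byte 0xF3 = 11110011 matches 11110xxx → 4-byte sequence.
Byte 1: 0xF3 = 11110011, payload 011 (3 bits).
Byte 2: 0x8A = 10001010 (10xxxxxx ✓), payload 001010.
Byte 3: 0xAB = 10101011 (10xxxxxx ✓), payload 101011.
Byte 4: 0x94 = 10010100 (10xxxxxx ✓), payload 010100.
Concatenate: 011001010101011010100 = 0xCAAD4 (21 bits → U+CAAD4).

U+CAAD4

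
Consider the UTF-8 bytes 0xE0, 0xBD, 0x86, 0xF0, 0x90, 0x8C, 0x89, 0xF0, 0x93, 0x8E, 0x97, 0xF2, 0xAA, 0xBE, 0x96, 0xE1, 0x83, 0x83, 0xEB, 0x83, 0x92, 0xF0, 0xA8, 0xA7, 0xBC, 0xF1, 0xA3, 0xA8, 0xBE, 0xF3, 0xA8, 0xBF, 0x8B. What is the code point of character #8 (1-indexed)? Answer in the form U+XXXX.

Offset 0: leading byte 0xE0 = 11100000 → 3-byte char #1 = E0 BD 86.
Offset 3: leading byte 0xF0 = 11110000 → 4-byte char #2 = F0 90 8C 89.
Offset 7: leading byte 0xF0 = 11110000 → 4-byte char #3 = F0 93 8E 97.
Offset 11: leading byte 0xF2 = 11110010 → 4-byte char #4 = F2 AA BE 96.
Offset 15: leading byte 0xE1 = 11100001 → 3-byte char #5 = E1 83 83.
Offset 18: leading byte 0xEB = 11101011 → 3-byte char #6 = EB 83 92.
Offset 21: leading byte 0xF0 = 11110000 → 4-byte char #7 = F0 A8 A7 BC.
Offset 25: leading byte 0xF1 = 11110001 → 4-byte char #8 = F1 A3 A8 BE.
Leading byte 0xF1 = 11110001 matches 11110xxx → 4-byte sequence.
Byte 1: 0xF1 = 11110001, payload 001 (3 bits).
Byte 2: 0xA3 = 10100011 (10xxxxxx ✓), payload 100011.
Byte 3: 0xA8 = 10101000 (10xxxxxx ✓), payload 101000.
Byte 4: 0xBE = 10111110 (10xxxxxx ✓), payload 111110.
Concatenate: 001100011101000111110 = 0x63A3E (21 bits → U+63A3E).

U+63A3E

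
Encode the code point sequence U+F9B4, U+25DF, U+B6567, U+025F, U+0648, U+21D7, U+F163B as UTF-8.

U+F9B4: 3-byte form → EF A6 B4.
U+25DF: 3-byte form → E2 97 9F.
U+B6567: 4-byte form → F2 B6 95 A7.
U+025F: 2-byte form → C9 9F.
U+0648: 2-byte form → D9 88.
U+21D7: 3-byte form → E2 87 97.
U+F163B: 4-byte form → F3 B1 98 BB.
Concatenated (21 bytes): EF A6 B4 E2 97 9F F2 B6 95 A7 C9 9F D9 88 E2 87 97 F3 B1 98 BB.

EF A6 B4 E2 97 9F F2 B6 95 A7 C9 9F D9 88 E2 87 97 F3 B1 98 BB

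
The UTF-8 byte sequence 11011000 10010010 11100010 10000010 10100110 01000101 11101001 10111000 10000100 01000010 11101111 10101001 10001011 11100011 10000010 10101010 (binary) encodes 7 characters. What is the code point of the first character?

U+0612

Offset 0: leading byte 0xD8 = 11011000 → 2-byte char #1 = D8 92.
Leading byte 0xD8 = 11011000 matches 110xxxxx → 2-byte sequence.
Byte 1: 0xD8 = 11011000, payload 11000 (5 bits).
Byte 2: 0x92 = 10010010 (10xxxxxx ✓), payload 010010.
Concatenate: 11000010010 = 0x612 (11 bits → U+0612).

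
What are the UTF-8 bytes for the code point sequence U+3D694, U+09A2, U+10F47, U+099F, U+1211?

U+3D694: 4-byte form → F0 BD 9A 94.
U+09A2: 3-byte form → E0 A6 A2.
U+10F47: 4-byte form → F0 90 BD 87.
U+099F: 3-byte form → E0 A6 9F.
U+1211: 3-byte form → E1 88 91.
Concatenated (17 bytes): F0 BD 9A 94 E0 A6 A2 F0 90 BD 87 E0 A6 9F E1 88 91.

F0 BD 9A 94 E0 A6 A2 F0 90 BD 87 E0 A6 9F E1 88 91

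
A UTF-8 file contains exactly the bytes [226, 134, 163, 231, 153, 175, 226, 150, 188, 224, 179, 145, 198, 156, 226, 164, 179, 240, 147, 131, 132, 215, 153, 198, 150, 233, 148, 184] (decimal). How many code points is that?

10

Byte at offset 0: 0xE2 = 11100010 → 3-byte char (#1). Advance 3.
Byte at offset 3: 0xE7 = 11100111 → 3-byte char (#2). Advance 3.
Byte at offset 6: 0xE2 = 11100010 → 3-byte char (#3). Advance 3.
Byte at offset 9: 0xE0 = 11100000 → 3-byte char (#4). Advance 3.
Byte at offset 12: 0xC6 = 11000110 → 2-byte char (#5). Advance 2.
Byte at offset 14: 0xE2 = 11100010 → 3-byte char (#6). Advance 3.
Byte at offset 17: 0xF0 = 11110000 → 4-byte char (#7). Advance 4.
Byte at offset 21: 0xD7 = 11010111 → 2-byte char (#8). Advance 2.
Byte at offset 23: 0xC6 = 11000110 → 2-byte char (#9). Advance 2.
Byte at offset 25: 0xE9 = 11101001 → 3-byte char (#10). Advance 3.
Reached end at offset 28 after 10 code points.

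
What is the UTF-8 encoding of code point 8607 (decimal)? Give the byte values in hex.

E2 86 9F

U+219F = 0x219F = 8607 decimal. In range U+0800–U+FFFF → 3-byte form: 1110xxxx 10xxxxxx 10xxxxxx.
Binary (16 bits): 0010000110011111.
Split 4+6+6: 0010 | 000110 | 011111.
Byte 1: 11100010 = 0xE2.
Byte 2: 10000110 = 0x86.
Byte 3: 10011111 = 0x9F.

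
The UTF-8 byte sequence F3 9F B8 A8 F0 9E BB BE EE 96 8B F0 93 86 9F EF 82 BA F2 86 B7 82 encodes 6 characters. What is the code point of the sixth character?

U+86DC2

Offset 0: leading byte 0xF3 = 11110011 → 4-byte char #1 = F3 9F B8 A8.
Offset 4: leading byte 0xF0 = 11110000 → 4-byte char #2 = F0 9E BB BE.
Offset 8: leading byte 0xEE = 11101110 → 3-byte char #3 = EE 96 8B.
Offset 11: leading byte 0xF0 = 11110000 → 4-byte char #4 = F0 93 86 9F.
Offset 15: leading byte 0xEF = 11101111 → 3-byte char #5 = EF 82 BA.
Offset 18: leading byte 0xF2 = 11110010 → 4-byte char #6 = F2 86 B7 82.
Leading byte 0xF2 = 11110010 matches 11110xxx → 4-byte sequence.
Byte 1: 0xF2 = 11110010, payload 010 (3 bits).
Byte 2: 0x86 = 10000110 (10xxxxxx ✓), payload 000110.
Byte 3: 0xB7 = 10110111 (10xxxxxx ✓), payload 110111.
Byte 4: 0x82 = 10000010 (10xxxxxx ✓), payload 000010.
Concatenate: 010000110110111000010 = 0x86DC2 (21 bits → U+86DC2).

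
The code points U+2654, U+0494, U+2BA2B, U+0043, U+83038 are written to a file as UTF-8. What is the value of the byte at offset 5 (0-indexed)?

U+2654 → 3-byte form E2 99 94 at offsets 0–2.
U+0494 → 2-byte form D2 94 at offsets 3–4.
U+2BA2B → 4-byte form F0 AB A8 AB at offsets 5–8.
Offset 5 falls in char 3's range; it's byte 1 of F0 AB A8 AB = 0xF0.

0xF0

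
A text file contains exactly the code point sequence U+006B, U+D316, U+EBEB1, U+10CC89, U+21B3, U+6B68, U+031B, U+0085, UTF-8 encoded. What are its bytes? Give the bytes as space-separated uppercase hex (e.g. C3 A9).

U+006B: 1-byte form → 6B.
U+D316: 3-byte form → ED 8C 96.
U+EBEB1: 4-byte form → F3 AB BA B1.
U+10CC89: 4-byte form → F4 8C B2 89.
U+21B3: 3-byte form → E2 86 B3.
U+6B68: 3-byte form → E6 AD A8.
U+031B: 2-byte form → CC 9B.
U+0085: 2-byte form → C2 85.
Concatenated (22 bytes): 6B ED 8C 96 F3 AB BA B1 F4 8C B2 89 E2 86 B3 E6 AD A8 CC 9B C2 85.

6B ED 8C 96 F3 AB BA B1 F4 8C B2 89 E2 86 B3 E6 AD A8 CC 9B C2 85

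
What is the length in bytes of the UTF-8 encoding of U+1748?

3

U+1748 = 0x1748. UTF-8 uses 1 byte below 0x80, 2 below 0x800, 3 below 0x10000, 4 up to 0x10FFFF. 0x1748 is in U+0800–U+FFFF → 3 bytes.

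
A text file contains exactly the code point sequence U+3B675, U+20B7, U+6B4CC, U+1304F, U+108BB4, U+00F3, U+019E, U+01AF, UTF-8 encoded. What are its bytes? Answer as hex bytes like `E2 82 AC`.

U+3B675: 4-byte form → F0 BB 99 B5.
U+20B7: 3-byte form → E2 82 B7.
U+6B4CC: 4-byte form → F1 AB 93 8C.
U+1304F: 4-byte form → F0 93 81 8F.
U+108BB4: 4-byte form → F4 88 AE B4.
U+00F3: 2-byte form → C3 B3.
U+019E: 2-byte form → C6 9E.
U+01AF: 2-byte form → C6 AF.
Concatenated (25 bytes): F0 BB 99 B5 E2 82 B7 F1 AB 93 8C F0 93 81 8F F4 88 AE B4 C3 B3 C6 9E C6 AF.

F0 BB 99 B5 E2 82 B7 F1 AB 93 8C F0 93 81 8F F4 88 AE B4 C3 B3 C6 9E C6 AF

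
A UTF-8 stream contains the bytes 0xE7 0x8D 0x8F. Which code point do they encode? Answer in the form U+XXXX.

U+734F

Leading byte 0xE7 = 11100111 matches 1110xxxx → 3-byte sequence.
Byte 1: 0xE7 = 11100111, payload 0111 (4 bits).
Byte 2: 0x8D = 10001101 (10xxxxxx ✓), payload 001101.
Byte 3: 0x8F = 10001111 (10xxxxxx ✓), payload 001111.
Concatenate: 0111001101001111 = 0x734F (16 bits → U+734F).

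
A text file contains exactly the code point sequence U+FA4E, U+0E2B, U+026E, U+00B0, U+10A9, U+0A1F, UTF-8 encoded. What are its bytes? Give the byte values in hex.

U+FA4E: 3-byte form → EF A9 8E.
U+0E2B: 3-byte form → E0 B8 AB.
U+026E: 2-byte form → C9 AE.
U+00B0: 2-byte form → C2 B0.
U+10A9: 3-byte form → E1 82 A9.
U+0A1F: 3-byte form → E0 A8 9F.
Concatenated (16 bytes): EF A9 8E E0 B8 AB C9 AE C2 B0 E1 82 A9 E0 A8 9F.

EF A9 8E E0 B8 AB C9 AE C2 B0 E1 82 A9 E0 A8 9F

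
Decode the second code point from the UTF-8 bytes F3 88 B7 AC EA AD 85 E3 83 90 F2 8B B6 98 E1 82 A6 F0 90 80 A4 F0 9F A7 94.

U+AB45

Offset 0: leading byte 0xF3 = 11110011 → 4-byte char #1 = F3 88 B7 AC.
Offset 4: leading byte 0xEA = 11101010 → 3-byte char #2 = EA AD 85.
Leading byte 0xEA = 11101010 matches 1110xxxx → 3-byte sequence.
Byte 1: 0xEA = 11101010, payload 1010 (4 bits).
Byte 2: 0xAD = 10101101 (10xxxxxx ✓), payload 101101.
Byte 3: 0x85 = 10000101 (10xxxxxx ✓), payload 000101.
Concatenate: 1010101101000101 = 0xAB45 (16 bits → U+AB45).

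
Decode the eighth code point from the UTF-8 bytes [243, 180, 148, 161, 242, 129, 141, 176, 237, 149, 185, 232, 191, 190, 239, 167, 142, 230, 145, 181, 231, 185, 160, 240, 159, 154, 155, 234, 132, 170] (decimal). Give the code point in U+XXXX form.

U+1F69B

Offset 0: leading byte 0xF3 = 11110011 → 4-byte char #1 = F3 B4 94 A1.
Offset 4: leading byte 0xF2 = 11110010 → 4-byte char #2 = F2 81 8D B0.
Offset 8: leading byte 0xED = 11101101 → 3-byte char #3 = ED 95 B9.
Offset 11: leading byte 0xE8 = 11101000 → 3-byte char #4 = E8 BF BE.
Offset 14: leading byte 0xEF = 11101111 → 3-byte char #5 = EF A7 8E.
Offset 17: leading byte 0xE6 = 11100110 → 3-byte char #6 = E6 91 B5.
Offset 20: leading byte 0xE7 = 11100111 → 3-byte char #7 = E7 B9 A0.
Offset 23: leading byte 0xF0 = 11110000 → 4-byte char #8 = F0 9F 9A 9B.
Leading byte 0xF0 = 11110000 matches 11110xxx → 4-byte sequence.
Byte 1: 0xF0 = 11110000, payload 000 (3 bits).
Byte 2: 0x9F = 10011111 (10xxxxxx ✓), payload 011111.
Byte 3: 0x9A = 10011010 (10xxxxxx ✓), payload 011010.
Byte 4: 0x9B = 10011011 (10xxxxxx ✓), payload 011011.
Concatenate: 000011111011010011011 = 0x1F69B (21 bits → U+1F69B).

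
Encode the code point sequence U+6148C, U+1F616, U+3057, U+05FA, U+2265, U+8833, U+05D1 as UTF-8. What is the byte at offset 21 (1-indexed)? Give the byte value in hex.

0x91

1-indexed offset 21 is 0-indexed offset 20.
U+6148C → 4-byte form F1 A1 92 8C at offsets 0–3.
U+1F616 → 4-byte form F0 9F 98 96 at offsets 4–7.
U+3057 → 3-byte form E3 81 97 at offsets 8–10.
U+05FA → 2-byte form D7 BA at offsets 11–12.
U+2265 → 3-byte form E2 89 A5 at offsets 13–15.
U+8833 → 3-byte form E8 A0 B3 at offsets 16–18.
U+05D1 → 2-byte form D7 91 at offsets 19–20.
Offset 20 falls in char 7's range; it's byte 2 of D7 91 = 0x91.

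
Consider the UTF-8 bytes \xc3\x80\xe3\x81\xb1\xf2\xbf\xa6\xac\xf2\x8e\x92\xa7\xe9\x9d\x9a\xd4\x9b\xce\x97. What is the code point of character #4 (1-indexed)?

U+8E4A7

Offset 0: leading byte 0xC3 = 11000011 → 2-byte char #1 = C3 80.
Offset 2: leading byte 0xE3 = 11100011 → 3-byte char #2 = E3 81 B1.
Offset 5: leading byte 0xF2 = 11110010 → 4-byte char #3 = F2 BF A6 AC.
Offset 9: leading byte 0xF2 = 11110010 → 4-byte char #4 = F2 8E 92 A7.
Leading byte 0xF2 = 11110010 matches 11110xxx → 4-byte sequence.
Byte 1: 0xF2 = 11110010, payload 010 (3 bits).
Byte 2: 0x8E = 10001110 (10xxxxxx ✓), payload 001110.
Byte 3: 0x92 = 10010010 (10xxxxxx ✓), payload 010010.
Byte 4: 0xA7 = 10100111 (10xxxxxx ✓), payload 100111.
Concatenate: 010001110010010100111 = 0x8E4A7 (21 bits → U+8E4A7).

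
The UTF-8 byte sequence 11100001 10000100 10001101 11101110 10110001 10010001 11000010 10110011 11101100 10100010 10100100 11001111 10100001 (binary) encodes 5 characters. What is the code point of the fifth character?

Offset 0: leading byte 0xE1 = 11100001 → 3-byte char #1 = E1 84 8D.
Offset 3: leading byte 0xEE = 11101110 → 3-byte char #2 = EE B1 91.
Offset 6: leading byte 0xC2 = 11000010 → 2-byte char #3 = C2 B3.
Offset 8: leading byte 0xEC = 11101100 → 3-byte char #4 = EC A2 A4.
Offset 11: leading byte 0xCF = 11001111 → 2-byte char #5 = CF A1.
Leading byte 0xCF = 11001111 matches 110xxxxx → 2-byte sequence.
Byte 1: 0xCF = 11001111, payload 01111 (5 bits).
Byte 2: 0xA1 = 10100001 (10xxxxxx ✓), payload 100001.
Concatenate: 01111100001 = 0x3E1 (11 bits → U+03E1).

U+03E1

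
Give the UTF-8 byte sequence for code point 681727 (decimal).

U+A66FF = 0xA66FF = 681727 decimal. In range U+10000–U+10FFFF → 4-byte form: 11110xxx 10xxxxxx 10xxxxxx 10xxxxxx.
Binary (21 bits): 010100110011011111111.
Split 3+6+6+6: 010 | 100110 | 011011 | 111111.
Byte 1: 11110010 = 0xF2.
Byte 2: 10100110 = 0xA6.
Byte 3: 10011011 = 0x9B.
Byte 4: 10111111 = 0xBF.

F2 A6 9B BF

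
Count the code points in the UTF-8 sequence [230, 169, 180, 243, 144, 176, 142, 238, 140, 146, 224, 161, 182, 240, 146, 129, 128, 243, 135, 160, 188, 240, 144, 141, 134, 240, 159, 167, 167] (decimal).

Byte at offset 0: 0xE6 = 11100110 → 3-byte char (#1). Advance 3.
Byte at offset 3: 0xF3 = 11110011 → 4-byte char (#2). Advance 4.
Byte at offset 7: 0xEE = 11101110 → 3-byte char (#3). Advance 3.
Byte at offset 10: 0xE0 = 11100000 → 3-byte char (#4). Advance 3.
Byte at offset 13: 0xF0 = 11110000 → 4-byte char (#5). Advance 4.
Byte at offset 17: 0xF3 = 11110011 → 4-byte char (#6). Advance 4.
Byte at offset 21: 0xF0 = 11110000 → 4-byte char (#7). Advance 4.
Byte at offset 25: 0xF0 = 11110000 → 4-byte char (#8). Advance 4.
Reached end at offset 29 after 8 code points.

8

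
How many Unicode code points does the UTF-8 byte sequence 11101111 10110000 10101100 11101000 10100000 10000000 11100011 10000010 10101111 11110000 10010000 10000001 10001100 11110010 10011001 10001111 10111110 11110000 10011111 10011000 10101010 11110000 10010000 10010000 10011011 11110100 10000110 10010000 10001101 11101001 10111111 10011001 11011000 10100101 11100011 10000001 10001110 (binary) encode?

11

Byte at offset 0: 0xEF = 11101111 → 3-byte char (#1). Advance 3.
Byte at offset 3: 0xE8 = 11101000 → 3-byte char (#2). Advance 3.
Byte at offset 6: 0xE3 = 11100011 → 3-byte char (#3). Advance 3.
Byte at offset 9: 0xF0 = 11110000 → 4-byte char (#4). Advance 4.
Byte at offset 13: 0xF2 = 11110010 → 4-byte char (#5). Advance 4.
Byte at offset 17: 0xF0 = 11110000 → 4-byte char (#6). Advance 4.
Byte at offset 21: 0xF0 = 11110000 → 4-byte char (#7). Advance 4.
Byte at offset 25: 0xF4 = 11110100 → 4-byte char (#8). Advance 4.
Byte at offset 29: 0xE9 = 11101001 → 3-byte char (#9). Advance 3.
Byte at offset 32: 0xD8 = 11011000 → 2-byte char (#10). Advance 2.
Byte at offset 34: 0xE3 = 11100011 → 3-byte char (#11). Advance 3.
Reached end at offset 37 after 11 code points.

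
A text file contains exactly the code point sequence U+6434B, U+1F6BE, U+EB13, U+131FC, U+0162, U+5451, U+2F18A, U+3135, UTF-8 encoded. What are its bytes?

U+6434B: 4-byte form → F1 A4 8D 8B.
U+1F6BE: 4-byte form → F0 9F 9A BE.
U+EB13: 3-byte form → EE AC 93.
U+131FC: 4-byte form → F0 93 87 BC.
U+0162: 2-byte form → C5 A2.
U+5451: 3-byte form → E5 91 91.
U+2F18A: 4-byte form → F0 AF 86 8A.
U+3135: 3-byte form → E3 84 B5.
Concatenated (27 bytes): F1 A4 8D 8B F0 9F 9A BE EE AC 93 F0 93 87 BC C5 A2 E5 91 91 F0 AF 86 8A E3 84 B5.

F1 A4 8D 8B F0 9F 9A BE EE AC 93 F0 93 87 BC C5 A2 E5 91 91 F0 AF 86 8A E3 84 B5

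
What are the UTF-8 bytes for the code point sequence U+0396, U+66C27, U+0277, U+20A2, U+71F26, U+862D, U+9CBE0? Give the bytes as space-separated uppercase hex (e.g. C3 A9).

U+0396: 2-byte form → CE 96.
U+66C27: 4-byte form → F1 A6 B0 A7.
U+0277: 2-byte form → C9 B7.
U+20A2: 3-byte form → E2 82 A2.
U+71F26: 4-byte form → F1 B1 BC A6.
U+862D: 3-byte form → E8 98 AD.
U+9CBE0: 4-byte form → F2 9C AF A0.
Concatenated (22 bytes): CE 96 F1 A6 B0 A7 C9 B7 E2 82 A2 F1 B1 BC A6 E8 98 AD F2 9C AF A0.

CE 96 F1 A6 B0 A7 C9 B7 E2 82 A2 F1 B1 BC A6 E8 98 AD F2 9C AF A0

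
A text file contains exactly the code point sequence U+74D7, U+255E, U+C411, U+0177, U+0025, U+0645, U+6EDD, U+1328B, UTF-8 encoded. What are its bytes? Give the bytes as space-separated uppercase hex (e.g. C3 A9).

U+74D7: 3-byte form → E7 93 97.
U+255E: 3-byte form → E2 95 9E.
U+C411: 3-byte form → EC 90 91.
U+0177: 2-byte form → C5 B7.
U+0025: 1-byte form → 25.
U+0645: 2-byte form → D9 85.
U+6EDD: 3-byte form → E6 BB 9D.
U+1328B: 4-byte form → F0 93 8A 8B.
Concatenated (21 bytes): E7 93 97 E2 95 9E EC 90 91 C5 B7 25 D9 85 E6 BB 9D F0 93 8A 8B.

E7 93 97 E2 95 9E EC 90 91 C5 B7 25 D9 85 E6 BB 9D F0 93 8A 8B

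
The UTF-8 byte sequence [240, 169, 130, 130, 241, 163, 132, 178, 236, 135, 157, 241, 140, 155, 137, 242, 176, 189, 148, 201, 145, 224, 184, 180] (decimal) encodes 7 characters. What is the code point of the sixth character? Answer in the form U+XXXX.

Offset 0: leading byte 0xF0 = 11110000 → 4-byte char #1 = F0 A9 82 82.
Offset 4: leading byte 0xF1 = 11110001 → 4-byte char #2 = F1 A3 84 B2.
Offset 8: leading byte 0xEC = 11101100 → 3-byte char #3 = EC 87 9D.
Offset 11: leading byte 0xF1 = 11110001 → 4-byte char #4 = F1 8C 9B 89.
Offset 15: leading byte 0xF2 = 11110010 → 4-byte char #5 = F2 B0 BD 94.
Offset 19: leading byte 0xC9 = 11001001 → 2-byte char #6 = C9 91.
Leading byte 0xC9 = 11001001 matches 110xxxxx → 2-byte sequence.
Byte 1: 0xC9 = 11001001, payload 01001 (5 bits).
Byte 2: 0x91 = 10010001 (10xxxxxx ✓), payload 010001.
Concatenate: 01001010001 = 0x251 (11 bits → U+0251).

U+0251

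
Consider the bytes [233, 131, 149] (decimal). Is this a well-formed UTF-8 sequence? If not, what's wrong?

valid

Leading byte 0xE9 = 11101001 → 3-byte form.
Continuation bytes 0x83=10000011, 0x95=10010101 all match 10xxxxxx.
Decoded value 0x90D5 is ≥ 0x800 (shortest form) and not a surrogate.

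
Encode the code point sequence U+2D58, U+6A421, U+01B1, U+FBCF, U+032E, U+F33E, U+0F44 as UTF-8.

U+2D58: 3-byte form → E2 B5 98.
U+6A421: 4-byte form → F1 AA 90 A1.
U+01B1: 2-byte form → C6 B1.
U+FBCF: 3-byte form → EF AF 8F.
U+032E: 2-byte form → CC AE.
U+F33E: 3-byte form → EF 8C BE.
U+0F44: 3-byte form → E0 BD 84.
Concatenated (20 bytes): E2 B5 98 F1 AA 90 A1 C6 B1 EF AF 8F CC AE EF 8C BE E0 BD 84.

E2 B5 98 F1 AA 90 A1 C6 B1 EF AF 8F CC AE EF 8C BE E0 BD 84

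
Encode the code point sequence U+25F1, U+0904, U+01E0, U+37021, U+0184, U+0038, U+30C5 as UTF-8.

E2 97 B1 E0 A4 84 C7 A0 F0 B7 80 A1 C6 84 38 E3 83 85

U+25F1: 3-byte form → E2 97 B1.
U+0904: 3-byte form → E0 A4 84.
U+01E0: 2-byte form → C7 A0.
U+37021: 4-byte form → F0 B7 80 A1.
U+0184: 2-byte form → C6 84.
U+0038: 1-byte form → 38.
U+30C5: 3-byte form → E3 83 85.
Concatenated (18 bytes): E2 97 B1 E0 A4 84 C7 A0 F0 B7 80 A1 C6 84 38 E3 83 85.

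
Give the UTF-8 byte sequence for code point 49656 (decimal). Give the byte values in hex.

U+C1F8 = 0xC1F8 = 49656 decimal. In range U+0800–U+FFFF → 3-byte form: 1110xxxx 10xxxxxx 10xxxxxx.
Binary (16 bits): 1100000111111000.
Split 4+6+6: 1100 | 000111 | 111000.
Byte 1: 11101100 = 0xEC.
Byte 2: 10000111 = 0x87.
Byte 3: 10111000 = 0xB8.

EC 87 B8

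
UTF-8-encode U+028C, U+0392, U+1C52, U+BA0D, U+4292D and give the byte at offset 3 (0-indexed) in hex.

U+028C → 2-byte form CA 8C at offsets 0–1.
U+0392 → 2-byte form CE 92 at offsets 2–3.
Offset 3 falls in char 2's range; it's byte 2 of CE 92 = 0x92.

0x92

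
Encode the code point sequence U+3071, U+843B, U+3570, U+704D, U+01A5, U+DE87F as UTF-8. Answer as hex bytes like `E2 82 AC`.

U+3071: 3-byte form → E3 81 B1.
U+843B: 3-byte form → E8 90 BB.
U+3570: 3-byte form → E3 95 B0.
U+704D: 3-byte form → E7 81 8D.
U+01A5: 2-byte form → C6 A5.
U+DE87F: 4-byte form → F3 9E A1 BF.
Concatenated (18 bytes): E3 81 B1 E8 90 BB E3 95 B0 E7 81 8D C6 A5 F3 9E A1 BF.

E3 81 B1 E8 90 BB E3 95 B0 E7 81 8D C6 A5 F3 9E A1 BF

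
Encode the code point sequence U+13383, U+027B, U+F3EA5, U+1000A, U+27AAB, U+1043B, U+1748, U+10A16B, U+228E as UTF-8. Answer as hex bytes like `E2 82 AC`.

F0 93 8E 83 C9 BB F3 B3 BA A5 F0 90 80 8A F0 A7 AA AB F0 90 90 BB E1 9D 88 F4 8A 85 AB E2 8A 8E

U+13383: 4-byte form → F0 93 8E 83.
U+027B: 2-byte form → C9 BB.
U+F3EA5: 4-byte form → F3 B3 BA A5.
U+1000A: 4-byte form → F0 90 80 8A.
U+27AAB: 4-byte form → F0 A7 AA AB.
U+1043B: 4-byte form → F0 90 90 BB.
U+1748: 3-byte form → E1 9D 88.
U+10A16B: 4-byte form → F4 8A 85 AB.
U+228E: 3-byte form → E2 8A 8E.
Concatenated (32 bytes): F0 93 8E 83 C9 BB F3 B3 BA A5 F0 90 80 8A F0 A7 AA AB F0 90 90 BB E1 9D 88 F4 8A 85 AB E2 8A 8E.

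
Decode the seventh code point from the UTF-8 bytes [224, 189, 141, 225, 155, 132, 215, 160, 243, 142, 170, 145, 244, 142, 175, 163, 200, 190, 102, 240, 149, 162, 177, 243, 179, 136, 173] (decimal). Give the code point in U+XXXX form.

U+0066

Offset 0: leading byte 0xE0 = 11100000 → 3-byte char #1 = E0 BD 8D.
Offset 3: leading byte 0xE1 = 11100001 → 3-byte char #2 = E1 9B 84.
Offset 6: leading byte 0xD7 = 11010111 → 2-byte char #3 = D7 A0.
Offset 8: leading byte 0xF3 = 11110011 → 4-byte char #4 = F3 8E AA 91.
Offset 12: leading byte 0xF4 = 11110100 → 4-byte char #5 = F4 8E AF A3.
Offset 16: leading byte 0xC8 = 11001000 → 2-byte char #6 = C8 BE.
Offset 18: leading byte 0x66 = 01100110 → 1-byte char #7 = 66.
Leading byte 0x66 = 01100110 matches 0xxxxxxx → 1-byte sequence.
Byte 1: 0x66 = 01100110, payload 1100110 (7 bits).
Concatenate: 1100110 = 0x66 (7 bits → U+0066).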